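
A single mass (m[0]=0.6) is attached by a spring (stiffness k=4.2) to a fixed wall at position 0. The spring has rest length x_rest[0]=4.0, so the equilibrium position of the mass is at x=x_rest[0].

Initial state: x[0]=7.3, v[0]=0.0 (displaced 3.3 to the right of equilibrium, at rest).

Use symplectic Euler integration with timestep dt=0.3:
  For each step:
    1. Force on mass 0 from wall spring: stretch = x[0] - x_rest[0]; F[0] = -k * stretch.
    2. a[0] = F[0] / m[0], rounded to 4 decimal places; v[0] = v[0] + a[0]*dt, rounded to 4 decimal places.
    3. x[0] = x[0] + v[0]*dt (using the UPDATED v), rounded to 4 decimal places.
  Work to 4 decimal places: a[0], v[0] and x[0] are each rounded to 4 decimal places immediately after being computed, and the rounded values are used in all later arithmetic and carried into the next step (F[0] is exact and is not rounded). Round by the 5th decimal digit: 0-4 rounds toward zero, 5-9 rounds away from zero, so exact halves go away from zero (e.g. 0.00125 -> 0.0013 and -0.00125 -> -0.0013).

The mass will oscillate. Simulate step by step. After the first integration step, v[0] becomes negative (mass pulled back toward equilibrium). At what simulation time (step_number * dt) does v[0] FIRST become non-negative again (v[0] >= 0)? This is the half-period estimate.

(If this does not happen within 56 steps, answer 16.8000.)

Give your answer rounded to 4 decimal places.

Answer: 1.2000

Derivation:
Step 0: x=[7.3000] v=[0.0000]
Step 1: x=[5.2210] v=[-6.9300]
Step 2: x=[2.3728] v=[-9.4941]
Step 3: x=[0.5497] v=[-6.0770]
Step 4: x=[0.9003] v=[1.1686]
First v>=0 after going negative at step 4, time=1.2000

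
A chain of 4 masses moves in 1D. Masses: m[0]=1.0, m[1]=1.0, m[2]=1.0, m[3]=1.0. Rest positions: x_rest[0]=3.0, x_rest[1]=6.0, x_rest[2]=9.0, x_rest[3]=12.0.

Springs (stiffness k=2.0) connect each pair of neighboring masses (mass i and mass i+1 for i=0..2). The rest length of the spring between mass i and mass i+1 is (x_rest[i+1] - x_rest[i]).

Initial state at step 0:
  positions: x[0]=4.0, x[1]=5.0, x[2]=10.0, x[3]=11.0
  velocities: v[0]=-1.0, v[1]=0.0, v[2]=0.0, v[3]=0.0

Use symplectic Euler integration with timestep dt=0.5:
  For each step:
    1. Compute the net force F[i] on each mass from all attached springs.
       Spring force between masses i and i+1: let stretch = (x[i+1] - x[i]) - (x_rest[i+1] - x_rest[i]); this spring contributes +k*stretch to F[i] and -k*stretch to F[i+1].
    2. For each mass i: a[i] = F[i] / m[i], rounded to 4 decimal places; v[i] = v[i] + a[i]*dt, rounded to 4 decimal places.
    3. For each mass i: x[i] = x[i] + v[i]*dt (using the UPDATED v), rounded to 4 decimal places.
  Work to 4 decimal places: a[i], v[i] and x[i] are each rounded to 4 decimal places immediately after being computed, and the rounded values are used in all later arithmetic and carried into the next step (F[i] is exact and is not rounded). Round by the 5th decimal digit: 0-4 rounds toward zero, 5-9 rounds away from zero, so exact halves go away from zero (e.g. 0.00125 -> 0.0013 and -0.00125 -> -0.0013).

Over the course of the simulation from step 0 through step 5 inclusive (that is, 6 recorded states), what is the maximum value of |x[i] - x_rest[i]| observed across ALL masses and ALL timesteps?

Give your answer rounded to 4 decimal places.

Step 0: x=[4.0000 5.0000 10.0000 11.0000] v=[-1.0000 0.0000 0.0000 0.0000]
Step 1: x=[2.5000 7.0000 8.0000 12.0000] v=[-3.0000 4.0000 -4.0000 2.0000]
Step 2: x=[1.7500 7.2500 7.5000 12.5000] v=[-1.5000 0.5000 -1.0000 1.0000]
Step 3: x=[2.2500 4.8750 9.3750 12.0000] v=[1.0000 -4.7500 3.7500 -1.0000]
Step 4: x=[2.5625 3.4375 10.3125 11.6875] v=[0.6250 -2.8750 1.8750 -0.6250]
Step 5: x=[1.8125 5.0000 8.5000 12.1875] v=[-1.5000 3.1250 -3.6250 1.0000]
Max displacement = 2.5625

Answer: 2.5625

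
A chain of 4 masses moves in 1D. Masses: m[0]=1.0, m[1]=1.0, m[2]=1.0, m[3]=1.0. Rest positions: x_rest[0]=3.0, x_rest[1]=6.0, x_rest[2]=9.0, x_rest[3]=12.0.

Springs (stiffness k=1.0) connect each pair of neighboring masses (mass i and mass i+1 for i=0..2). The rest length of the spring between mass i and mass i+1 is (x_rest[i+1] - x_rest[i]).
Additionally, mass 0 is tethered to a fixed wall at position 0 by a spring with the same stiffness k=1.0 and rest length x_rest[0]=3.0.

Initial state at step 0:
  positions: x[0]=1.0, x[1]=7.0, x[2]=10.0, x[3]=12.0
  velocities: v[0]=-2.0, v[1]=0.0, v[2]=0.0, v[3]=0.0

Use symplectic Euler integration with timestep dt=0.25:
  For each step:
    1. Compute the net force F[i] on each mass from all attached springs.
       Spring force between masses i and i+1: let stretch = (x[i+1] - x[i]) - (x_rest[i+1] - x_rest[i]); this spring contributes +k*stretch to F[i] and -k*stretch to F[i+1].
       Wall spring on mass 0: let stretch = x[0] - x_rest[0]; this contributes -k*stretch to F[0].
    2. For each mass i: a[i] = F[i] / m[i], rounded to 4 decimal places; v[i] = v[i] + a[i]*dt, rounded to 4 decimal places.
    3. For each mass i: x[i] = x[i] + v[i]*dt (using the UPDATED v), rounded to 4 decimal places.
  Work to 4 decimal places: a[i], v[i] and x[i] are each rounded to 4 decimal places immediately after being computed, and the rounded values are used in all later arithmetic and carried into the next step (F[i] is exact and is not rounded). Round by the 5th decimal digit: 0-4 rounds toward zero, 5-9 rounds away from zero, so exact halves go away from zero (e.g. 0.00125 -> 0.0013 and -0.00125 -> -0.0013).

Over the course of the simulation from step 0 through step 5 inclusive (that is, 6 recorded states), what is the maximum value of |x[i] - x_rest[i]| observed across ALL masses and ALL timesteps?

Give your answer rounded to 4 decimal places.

Answer: 2.1875

Derivation:
Step 0: x=[1.0000 7.0000 10.0000 12.0000] v=[-2.0000 0.0000 0.0000 0.0000]
Step 1: x=[0.8125 6.8125 9.9375 12.0625] v=[-0.7500 -0.7500 -0.2500 0.2500]
Step 2: x=[0.9492 6.4453 9.8125 12.1797] v=[0.5469 -1.4688 -0.5000 0.4688]
Step 3: x=[1.3701 5.9451 9.6250 12.3365] v=[1.6836 -2.0010 -0.7500 0.6270]
Step 4: x=[1.9913 5.3889 9.3770 12.5113] v=[2.4848 -2.2248 -0.9921 0.6991]
Step 5: x=[2.7004 4.8696 9.0756 12.6777] v=[2.8364 -2.0772 -1.2056 0.6655]
Max displacement = 2.1875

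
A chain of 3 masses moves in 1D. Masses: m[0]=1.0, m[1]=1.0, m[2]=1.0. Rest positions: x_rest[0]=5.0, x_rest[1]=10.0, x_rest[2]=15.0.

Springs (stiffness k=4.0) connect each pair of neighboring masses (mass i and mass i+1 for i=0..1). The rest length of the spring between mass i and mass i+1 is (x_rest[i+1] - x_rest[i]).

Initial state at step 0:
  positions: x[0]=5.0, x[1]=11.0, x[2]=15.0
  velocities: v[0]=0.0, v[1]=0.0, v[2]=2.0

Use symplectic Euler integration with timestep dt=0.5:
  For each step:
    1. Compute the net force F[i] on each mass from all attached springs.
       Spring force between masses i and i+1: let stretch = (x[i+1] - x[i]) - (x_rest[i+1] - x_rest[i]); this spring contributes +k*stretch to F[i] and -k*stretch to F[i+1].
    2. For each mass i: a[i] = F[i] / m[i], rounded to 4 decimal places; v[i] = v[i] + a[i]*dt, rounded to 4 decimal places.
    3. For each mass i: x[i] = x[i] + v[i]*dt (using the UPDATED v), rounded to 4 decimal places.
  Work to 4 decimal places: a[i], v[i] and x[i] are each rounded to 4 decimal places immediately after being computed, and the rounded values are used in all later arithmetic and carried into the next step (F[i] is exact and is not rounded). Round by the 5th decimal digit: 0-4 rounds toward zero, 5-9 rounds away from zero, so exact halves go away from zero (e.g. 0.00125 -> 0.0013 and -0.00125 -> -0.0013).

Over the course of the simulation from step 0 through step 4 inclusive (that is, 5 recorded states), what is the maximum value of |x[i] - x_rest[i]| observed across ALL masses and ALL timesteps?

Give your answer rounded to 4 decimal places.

Answer: 3.0000

Derivation:
Step 0: x=[5.0000 11.0000 15.0000] v=[0.0000 0.0000 2.0000]
Step 1: x=[6.0000 9.0000 17.0000] v=[2.0000 -4.0000 4.0000]
Step 2: x=[5.0000 12.0000 16.0000] v=[-2.0000 6.0000 -2.0000]
Step 3: x=[6.0000 12.0000 16.0000] v=[2.0000 0.0000 0.0000]
Step 4: x=[8.0000 10.0000 17.0000] v=[4.0000 -4.0000 2.0000]
Max displacement = 3.0000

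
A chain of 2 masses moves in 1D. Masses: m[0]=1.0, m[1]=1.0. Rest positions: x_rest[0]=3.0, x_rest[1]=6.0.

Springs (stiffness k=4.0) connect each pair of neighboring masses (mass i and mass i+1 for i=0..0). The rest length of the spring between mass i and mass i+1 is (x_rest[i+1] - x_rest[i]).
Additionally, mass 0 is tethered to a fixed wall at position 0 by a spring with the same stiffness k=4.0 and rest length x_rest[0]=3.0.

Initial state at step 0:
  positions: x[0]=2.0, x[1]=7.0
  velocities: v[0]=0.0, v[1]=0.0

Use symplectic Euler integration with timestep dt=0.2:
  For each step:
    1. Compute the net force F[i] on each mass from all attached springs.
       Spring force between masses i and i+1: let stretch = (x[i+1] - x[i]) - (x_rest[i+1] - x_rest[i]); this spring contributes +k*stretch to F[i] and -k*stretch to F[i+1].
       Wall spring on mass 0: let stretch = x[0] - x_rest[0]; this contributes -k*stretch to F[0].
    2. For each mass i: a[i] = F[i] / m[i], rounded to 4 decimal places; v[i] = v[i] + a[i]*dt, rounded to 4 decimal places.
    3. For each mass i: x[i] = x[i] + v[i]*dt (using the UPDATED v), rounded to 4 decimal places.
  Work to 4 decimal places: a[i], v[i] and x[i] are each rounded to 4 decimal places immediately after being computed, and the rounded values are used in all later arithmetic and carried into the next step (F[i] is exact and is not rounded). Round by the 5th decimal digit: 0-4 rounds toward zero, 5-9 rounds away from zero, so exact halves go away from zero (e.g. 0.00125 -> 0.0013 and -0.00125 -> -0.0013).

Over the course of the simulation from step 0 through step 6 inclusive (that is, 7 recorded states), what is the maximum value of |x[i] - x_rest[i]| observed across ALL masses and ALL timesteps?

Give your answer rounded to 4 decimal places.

Step 0: x=[2.0000 7.0000] v=[0.0000 0.0000]
Step 1: x=[2.4800 6.6800] v=[2.4000 -1.6000]
Step 2: x=[3.2352 6.1680] v=[3.7760 -2.5600]
Step 3: x=[3.9420 5.6668] v=[3.5341 -2.5062]
Step 4: x=[4.2941 5.3696] v=[1.7603 -1.4860]
Step 5: x=[4.1312 5.3803] v=[-0.8146 0.0536]
Step 6: x=[3.5071 5.6712] v=[-3.1203 1.4543]
Max displacement = 1.2941

Answer: 1.2941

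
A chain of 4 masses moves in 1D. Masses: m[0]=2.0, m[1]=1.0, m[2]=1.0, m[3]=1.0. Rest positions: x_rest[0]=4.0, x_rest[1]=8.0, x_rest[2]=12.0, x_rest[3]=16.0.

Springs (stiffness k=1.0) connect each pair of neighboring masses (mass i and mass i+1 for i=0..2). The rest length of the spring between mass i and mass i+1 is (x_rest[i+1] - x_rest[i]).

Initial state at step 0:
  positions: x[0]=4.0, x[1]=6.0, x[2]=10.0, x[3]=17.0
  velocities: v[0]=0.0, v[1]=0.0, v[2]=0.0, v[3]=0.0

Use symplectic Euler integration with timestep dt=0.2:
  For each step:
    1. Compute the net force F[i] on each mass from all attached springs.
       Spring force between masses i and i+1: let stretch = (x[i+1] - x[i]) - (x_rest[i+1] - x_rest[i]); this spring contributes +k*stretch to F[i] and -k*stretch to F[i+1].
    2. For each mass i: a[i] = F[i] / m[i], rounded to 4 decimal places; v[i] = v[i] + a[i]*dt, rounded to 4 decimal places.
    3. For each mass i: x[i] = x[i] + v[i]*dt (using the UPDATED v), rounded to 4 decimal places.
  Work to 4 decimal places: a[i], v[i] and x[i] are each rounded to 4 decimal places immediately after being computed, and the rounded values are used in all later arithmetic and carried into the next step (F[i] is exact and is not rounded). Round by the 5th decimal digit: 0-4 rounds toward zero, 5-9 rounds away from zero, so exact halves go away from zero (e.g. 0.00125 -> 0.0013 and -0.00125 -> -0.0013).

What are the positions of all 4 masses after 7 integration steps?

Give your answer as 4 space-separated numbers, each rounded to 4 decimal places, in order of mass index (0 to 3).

Answer: 3.1589 7.8242 12.1705 14.6874

Derivation:
Step 0: x=[4.0000 6.0000 10.0000 17.0000] v=[0.0000 0.0000 0.0000 0.0000]
Step 1: x=[3.9600 6.0800 10.1200 16.8800] v=[-0.2000 0.4000 0.6000 -0.6000]
Step 2: x=[3.8824 6.2368 10.3488 16.6496] v=[-0.3880 0.7840 1.1440 -1.1520]
Step 3: x=[3.7719 6.4639 10.6652 16.3272] v=[-0.5526 1.1355 1.5818 -1.6122]
Step 4: x=[3.6352 6.7514 11.0400 15.9383] v=[-0.6834 1.4374 1.8739 -1.9446]
Step 5: x=[3.4808 7.0858 11.4392 15.5134] v=[-0.7718 1.6719 1.9958 -2.1243]
Step 6: x=[3.3185 7.4501 11.8272 15.0856] v=[-0.8113 1.8216 1.9400 -2.1391]
Step 7: x=[3.1589 7.8242 12.1705 14.6874] v=[-0.7981 1.8707 1.7163 -1.9908]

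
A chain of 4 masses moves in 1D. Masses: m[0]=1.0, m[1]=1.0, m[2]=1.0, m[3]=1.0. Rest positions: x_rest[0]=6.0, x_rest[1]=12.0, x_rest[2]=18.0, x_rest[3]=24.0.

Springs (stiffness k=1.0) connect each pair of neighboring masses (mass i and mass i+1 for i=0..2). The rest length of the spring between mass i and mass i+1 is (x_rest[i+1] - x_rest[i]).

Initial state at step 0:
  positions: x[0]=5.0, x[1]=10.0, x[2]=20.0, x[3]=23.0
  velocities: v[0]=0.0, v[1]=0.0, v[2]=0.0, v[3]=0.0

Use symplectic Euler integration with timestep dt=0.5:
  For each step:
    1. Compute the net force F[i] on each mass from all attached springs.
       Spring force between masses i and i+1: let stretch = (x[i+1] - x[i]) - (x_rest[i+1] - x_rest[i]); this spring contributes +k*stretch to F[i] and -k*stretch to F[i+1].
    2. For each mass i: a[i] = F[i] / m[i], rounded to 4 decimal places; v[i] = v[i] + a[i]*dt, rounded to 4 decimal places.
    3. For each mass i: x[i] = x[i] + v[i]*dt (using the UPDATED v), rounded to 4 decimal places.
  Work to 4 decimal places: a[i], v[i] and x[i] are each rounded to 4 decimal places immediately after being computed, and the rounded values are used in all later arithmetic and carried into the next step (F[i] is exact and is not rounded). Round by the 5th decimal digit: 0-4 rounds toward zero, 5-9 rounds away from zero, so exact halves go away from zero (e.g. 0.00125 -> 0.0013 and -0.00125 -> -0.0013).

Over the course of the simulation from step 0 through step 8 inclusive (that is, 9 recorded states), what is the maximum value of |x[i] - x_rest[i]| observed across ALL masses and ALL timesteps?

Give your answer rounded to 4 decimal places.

Answer: 2.7500

Derivation:
Step 0: x=[5.0000 10.0000 20.0000 23.0000] v=[0.0000 0.0000 0.0000 0.0000]
Step 1: x=[4.7500 11.2500 18.2500 23.7500] v=[-0.5000 2.5000 -3.5000 1.5000]
Step 2: x=[4.6250 12.6250 16.1250 24.6250] v=[-0.2500 2.7500 -4.2500 1.7500]
Step 3: x=[5.0000 12.8750 15.2500 24.8750] v=[0.7500 0.5000 -1.7500 0.5000]
Step 4: x=[5.8438 11.7500 16.1875 24.2188] v=[1.6875 -2.2500 1.8750 -1.3125]
Step 5: x=[6.6641 10.2578 18.0235 23.0547] v=[1.6406 -2.9844 3.6719 -2.3282]
Step 6: x=[6.8829 9.8086 19.1759 22.1328] v=[0.4375 -0.8984 2.3047 -1.8438]
Step 7: x=[6.3331 10.9698 18.7257 21.9717] v=[-1.0997 2.3224 -0.9005 -0.3223]
Step 8: x=[5.4424 12.9108 17.1480 22.4991] v=[-1.7814 3.8820 -3.1555 1.0547]
Max displacement = 2.7500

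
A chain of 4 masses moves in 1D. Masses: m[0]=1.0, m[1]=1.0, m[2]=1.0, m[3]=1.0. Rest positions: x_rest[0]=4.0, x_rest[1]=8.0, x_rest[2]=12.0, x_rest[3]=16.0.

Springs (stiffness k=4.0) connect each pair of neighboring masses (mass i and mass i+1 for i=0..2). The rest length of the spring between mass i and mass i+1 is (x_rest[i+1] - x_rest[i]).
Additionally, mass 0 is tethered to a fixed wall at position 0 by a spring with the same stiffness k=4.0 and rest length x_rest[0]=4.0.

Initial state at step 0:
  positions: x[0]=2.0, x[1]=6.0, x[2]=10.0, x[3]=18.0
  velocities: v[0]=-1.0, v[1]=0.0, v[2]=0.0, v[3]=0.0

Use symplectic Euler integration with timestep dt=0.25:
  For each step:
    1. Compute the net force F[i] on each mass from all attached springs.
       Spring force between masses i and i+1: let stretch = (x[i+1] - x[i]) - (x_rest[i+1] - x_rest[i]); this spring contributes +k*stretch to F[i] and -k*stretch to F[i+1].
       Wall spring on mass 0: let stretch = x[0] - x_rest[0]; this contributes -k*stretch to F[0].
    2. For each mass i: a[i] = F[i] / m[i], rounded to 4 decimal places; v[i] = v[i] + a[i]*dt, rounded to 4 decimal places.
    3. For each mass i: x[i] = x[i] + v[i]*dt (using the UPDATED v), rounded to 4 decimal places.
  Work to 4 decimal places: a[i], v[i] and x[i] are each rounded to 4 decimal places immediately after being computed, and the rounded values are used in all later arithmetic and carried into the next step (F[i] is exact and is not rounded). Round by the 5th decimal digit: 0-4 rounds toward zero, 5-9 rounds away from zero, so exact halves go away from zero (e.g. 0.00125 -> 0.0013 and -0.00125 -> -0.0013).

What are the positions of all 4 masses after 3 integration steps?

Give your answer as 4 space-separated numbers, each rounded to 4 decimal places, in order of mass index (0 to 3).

Answer: 3.6406 7.2500 12.8281 14.1875

Derivation:
Step 0: x=[2.0000 6.0000 10.0000 18.0000] v=[-1.0000 0.0000 0.0000 0.0000]
Step 1: x=[2.2500 6.0000 11.0000 17.0000] v=[1.0000 0.0000 4.0000 -4.0000]
Step 2: x=[2.8750 6.3125 12.2500 15.5000] v=[2.5000 1.2500 5.0000 -6.0000]
Step 3: x=[3.6406 7.2500 12.8281 14.1875] v=[3.0625 3.7500 2.3125 -5.2500]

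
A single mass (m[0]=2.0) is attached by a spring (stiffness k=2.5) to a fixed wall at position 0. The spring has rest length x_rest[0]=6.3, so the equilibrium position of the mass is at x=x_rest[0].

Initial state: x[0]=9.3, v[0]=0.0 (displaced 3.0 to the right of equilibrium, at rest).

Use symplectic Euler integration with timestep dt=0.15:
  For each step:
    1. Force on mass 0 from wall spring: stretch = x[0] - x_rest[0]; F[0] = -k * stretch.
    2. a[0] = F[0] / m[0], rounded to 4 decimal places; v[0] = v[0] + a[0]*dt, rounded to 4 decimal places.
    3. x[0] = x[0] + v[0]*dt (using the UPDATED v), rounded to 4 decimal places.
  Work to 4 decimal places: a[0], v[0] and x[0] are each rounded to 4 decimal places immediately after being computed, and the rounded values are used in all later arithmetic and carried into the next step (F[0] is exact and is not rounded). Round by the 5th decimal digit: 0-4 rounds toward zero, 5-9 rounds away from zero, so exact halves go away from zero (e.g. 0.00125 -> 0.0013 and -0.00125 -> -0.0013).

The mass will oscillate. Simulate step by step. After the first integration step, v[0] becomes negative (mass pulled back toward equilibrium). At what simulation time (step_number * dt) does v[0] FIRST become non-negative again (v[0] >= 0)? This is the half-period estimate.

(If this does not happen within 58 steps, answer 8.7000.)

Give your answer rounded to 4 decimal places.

Step 0: x=[9.3000] v=[0.0000]
Step 1: x=[9.2156] v=[-0.5625]
Step 2: x=[9.0492] v=[-1.1092]
Step 3: x=[8.8055] v=[-1.6247]
Step 4: x=[8.4913] v=[-2.0945]
Step 5: x=[8.1155] v=[-2.5054]
Step 6: x=[7.6886] v=[-2.8458]
Step 7: x=[7.2227] v=[-3.1062]
Step 8: x=[6.7308] v=[-3.2792]
Step 9: x=[6.2268] v=[-3.3600]
Step 10: x=[5.7249] v=[-3.3463]
Step 11: x=[5.2391] v=[-3.2385]
Step 12: x=[4.7832] v=[-3.0396]
Step 13: x=[4.3699] v=[-2.7552]
Step 14: x=[4.0109] v=[-2.3933]
Step 15: x=[3.7163] v=[-1.9641]
Step 16: x=[3.4943] v=[-1.4797]
Step 17: x=[3.3513] v=[-0.9536]
Step 18: x=[3.2912] v=[-0.4007]
Step 19: x=[3.3157] v=[0.1635]
First v>=0 after going negative at step 19, time=2.8500

Answer: 2.8500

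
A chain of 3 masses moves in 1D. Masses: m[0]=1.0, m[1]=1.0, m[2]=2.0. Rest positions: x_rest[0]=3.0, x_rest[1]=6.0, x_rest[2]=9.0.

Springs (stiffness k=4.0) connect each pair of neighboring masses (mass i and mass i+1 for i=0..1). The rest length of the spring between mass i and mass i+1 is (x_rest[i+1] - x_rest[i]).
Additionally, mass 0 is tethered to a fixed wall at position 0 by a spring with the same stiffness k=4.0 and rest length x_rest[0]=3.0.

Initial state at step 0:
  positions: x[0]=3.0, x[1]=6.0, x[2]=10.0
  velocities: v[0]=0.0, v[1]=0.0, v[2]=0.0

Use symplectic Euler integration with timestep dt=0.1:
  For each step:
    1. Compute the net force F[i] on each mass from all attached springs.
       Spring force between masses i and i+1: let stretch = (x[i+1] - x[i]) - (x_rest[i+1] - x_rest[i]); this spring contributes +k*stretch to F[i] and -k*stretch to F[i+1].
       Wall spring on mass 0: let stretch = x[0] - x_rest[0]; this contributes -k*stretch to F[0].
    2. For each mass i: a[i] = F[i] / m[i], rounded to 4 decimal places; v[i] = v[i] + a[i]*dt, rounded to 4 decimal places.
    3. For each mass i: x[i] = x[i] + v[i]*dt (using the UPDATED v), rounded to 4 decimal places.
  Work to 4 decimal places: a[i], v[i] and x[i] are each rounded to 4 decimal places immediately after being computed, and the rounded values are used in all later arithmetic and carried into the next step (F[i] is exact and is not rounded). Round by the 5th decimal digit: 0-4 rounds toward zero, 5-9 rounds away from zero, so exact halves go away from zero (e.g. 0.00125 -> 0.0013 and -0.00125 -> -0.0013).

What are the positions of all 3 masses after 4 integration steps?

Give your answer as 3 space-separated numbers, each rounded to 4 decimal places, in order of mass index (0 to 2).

Step 0: x=[3.0000 6.0000 10.0000] v=[0.0000 0.0000 0.0000]
Step 1: x=[3.0000 6.0400 9.9800] v=[0.0000 0.4000 -0.2000]
Step 2: x=[3.0016 6.1160 9.9412] v=[0.0160 0.7600 -0.3880]
Step 3: x=[3.0077 6.2204 9.8859] v=[0.0611 1.0443 -0.5530]
Step 4: x=[3.0220 6.3429 9.8173] v=[0.1431 1.2254 -0.6861]

Answer: 3.0220 6.3429 9.8173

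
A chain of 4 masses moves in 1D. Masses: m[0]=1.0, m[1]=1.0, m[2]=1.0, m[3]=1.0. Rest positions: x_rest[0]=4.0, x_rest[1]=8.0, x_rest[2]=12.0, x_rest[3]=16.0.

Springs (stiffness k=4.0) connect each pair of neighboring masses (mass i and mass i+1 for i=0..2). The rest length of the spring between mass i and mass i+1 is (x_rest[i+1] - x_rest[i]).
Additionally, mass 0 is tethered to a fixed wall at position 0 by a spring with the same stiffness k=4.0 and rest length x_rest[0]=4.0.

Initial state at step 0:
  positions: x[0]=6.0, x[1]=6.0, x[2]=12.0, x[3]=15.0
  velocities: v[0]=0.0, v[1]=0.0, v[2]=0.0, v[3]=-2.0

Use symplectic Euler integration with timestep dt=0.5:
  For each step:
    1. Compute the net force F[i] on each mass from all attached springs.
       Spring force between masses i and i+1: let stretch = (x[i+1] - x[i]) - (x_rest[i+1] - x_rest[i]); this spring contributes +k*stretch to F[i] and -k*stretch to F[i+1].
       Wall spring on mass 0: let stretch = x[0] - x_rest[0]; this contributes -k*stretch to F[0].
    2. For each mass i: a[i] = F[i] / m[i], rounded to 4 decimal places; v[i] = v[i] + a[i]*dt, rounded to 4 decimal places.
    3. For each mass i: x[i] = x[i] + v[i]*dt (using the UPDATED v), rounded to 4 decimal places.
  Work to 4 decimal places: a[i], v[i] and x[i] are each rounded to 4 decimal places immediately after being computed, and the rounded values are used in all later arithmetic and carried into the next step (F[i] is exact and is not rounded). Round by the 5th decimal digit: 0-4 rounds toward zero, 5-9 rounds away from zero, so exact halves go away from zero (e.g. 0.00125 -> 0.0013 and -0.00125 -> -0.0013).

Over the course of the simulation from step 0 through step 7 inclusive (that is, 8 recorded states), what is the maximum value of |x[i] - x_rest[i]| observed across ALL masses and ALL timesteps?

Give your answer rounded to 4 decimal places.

Step 0: x=[6.0000 6.0000 12.0000 15.0000] v=[0.0000 0.0000 0.0000 -2.0000]
Step 1: x=[0.0000 12.0000 9.0000 15.0000] v=[-12.0000 12.0000 -6.0000 0.0000]
Step 2: x=[6.0000 3.0000 15.0000 13.0000] v=[12.0000 -18.0000 12.0000 -4.0000]
Step 3: x=[3.0000 9.0000 7.0000 17.0000] v=[-6.0000 12.0000 -16.0000 8.0000]
Step 4: x=[3.0000 7.0000 11.0000 15.0000] v=[0.0000 -4.0000 8.0000 -4.0000]
Step 5: x=[4.0000 5.0000 15.0000 13.0000] v=[2.0000 -4.0000 8.0000 -4.0000]
Step 6: x=[2.0000 12.0000 7.0000 17.0000] v=[-4.0000 14.0000 -16.0000 8.0000]
Step 7: x=[8.0000 4.0000 14.0000 15.0000] v=[12.0000 -16.0000 14.0000 -4.0000]
Max displacement = 5.0000

Answer: 5.0000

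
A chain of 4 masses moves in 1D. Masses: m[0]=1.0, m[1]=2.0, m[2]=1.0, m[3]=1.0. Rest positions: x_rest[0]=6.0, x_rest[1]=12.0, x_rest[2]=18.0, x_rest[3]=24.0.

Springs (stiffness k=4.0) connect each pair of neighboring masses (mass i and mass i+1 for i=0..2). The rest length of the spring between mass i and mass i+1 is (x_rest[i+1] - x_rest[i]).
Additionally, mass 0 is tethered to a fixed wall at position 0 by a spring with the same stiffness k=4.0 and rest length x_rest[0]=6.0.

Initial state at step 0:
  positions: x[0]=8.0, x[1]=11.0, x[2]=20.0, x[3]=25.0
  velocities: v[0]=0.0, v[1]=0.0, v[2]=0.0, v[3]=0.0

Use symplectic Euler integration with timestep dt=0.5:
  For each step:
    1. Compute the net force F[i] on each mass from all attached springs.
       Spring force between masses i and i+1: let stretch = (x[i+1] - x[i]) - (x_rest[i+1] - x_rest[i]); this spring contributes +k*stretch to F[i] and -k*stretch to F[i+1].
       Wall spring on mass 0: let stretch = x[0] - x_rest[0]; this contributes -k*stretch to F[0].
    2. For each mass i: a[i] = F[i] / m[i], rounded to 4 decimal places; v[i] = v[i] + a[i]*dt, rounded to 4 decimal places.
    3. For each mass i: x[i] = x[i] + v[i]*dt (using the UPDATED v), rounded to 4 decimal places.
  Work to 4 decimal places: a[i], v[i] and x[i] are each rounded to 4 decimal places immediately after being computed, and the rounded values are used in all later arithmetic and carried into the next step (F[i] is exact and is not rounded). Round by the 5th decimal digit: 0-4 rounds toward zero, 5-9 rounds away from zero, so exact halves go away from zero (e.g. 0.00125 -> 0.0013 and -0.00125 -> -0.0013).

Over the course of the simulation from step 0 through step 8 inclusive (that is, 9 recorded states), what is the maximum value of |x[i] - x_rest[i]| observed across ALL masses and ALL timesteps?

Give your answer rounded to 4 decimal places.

Step 0: x=[8.0000 11.0000 20.0000 25.0000] v=[0.0000 0.0000 0.0000 0.0000]
Step 1: x=[3.0000 14.0000 16.0000 26.0000] v=[-10.0000 6.0000 -8.0000 2.0000]
Step 2: x=[6.0000 12.5000 20.0000 23.0000] v=[6.0000 -3.0000 8.0000 -6.0000]
Step 3: x=[9.5000 11.5000 19.5000 23.0000] v=[7.0000 -2.0000 -1.0000 0.0000]
Step 4: x=[5.5000 13.5000 14.5000 25.5000] v=[-8.0000 4.0000 -10.0000 5.0000]
Step 5: x=[4.0000 12.0000 19.5000 23.0000] v=[-3.0000 -3.0000 10.0000 -5.0000]
Step 6: x=[6.5000 10.2500 20.5000 23.0000] v=[5.0000 -3.5000 2.0000 0.0000]
Step 7: x=[6.2500 11.7500 13.7500 26.5000] v=[-0.5000 3.0000 -13.5000 7.0000]
Step 8: x=[5.2500 11.5000 17.7500 23.2500] v=[-2.0000 -0.5000 8.0000 -6.5000]
Max displacement = 4.2500

Answer: 4.2500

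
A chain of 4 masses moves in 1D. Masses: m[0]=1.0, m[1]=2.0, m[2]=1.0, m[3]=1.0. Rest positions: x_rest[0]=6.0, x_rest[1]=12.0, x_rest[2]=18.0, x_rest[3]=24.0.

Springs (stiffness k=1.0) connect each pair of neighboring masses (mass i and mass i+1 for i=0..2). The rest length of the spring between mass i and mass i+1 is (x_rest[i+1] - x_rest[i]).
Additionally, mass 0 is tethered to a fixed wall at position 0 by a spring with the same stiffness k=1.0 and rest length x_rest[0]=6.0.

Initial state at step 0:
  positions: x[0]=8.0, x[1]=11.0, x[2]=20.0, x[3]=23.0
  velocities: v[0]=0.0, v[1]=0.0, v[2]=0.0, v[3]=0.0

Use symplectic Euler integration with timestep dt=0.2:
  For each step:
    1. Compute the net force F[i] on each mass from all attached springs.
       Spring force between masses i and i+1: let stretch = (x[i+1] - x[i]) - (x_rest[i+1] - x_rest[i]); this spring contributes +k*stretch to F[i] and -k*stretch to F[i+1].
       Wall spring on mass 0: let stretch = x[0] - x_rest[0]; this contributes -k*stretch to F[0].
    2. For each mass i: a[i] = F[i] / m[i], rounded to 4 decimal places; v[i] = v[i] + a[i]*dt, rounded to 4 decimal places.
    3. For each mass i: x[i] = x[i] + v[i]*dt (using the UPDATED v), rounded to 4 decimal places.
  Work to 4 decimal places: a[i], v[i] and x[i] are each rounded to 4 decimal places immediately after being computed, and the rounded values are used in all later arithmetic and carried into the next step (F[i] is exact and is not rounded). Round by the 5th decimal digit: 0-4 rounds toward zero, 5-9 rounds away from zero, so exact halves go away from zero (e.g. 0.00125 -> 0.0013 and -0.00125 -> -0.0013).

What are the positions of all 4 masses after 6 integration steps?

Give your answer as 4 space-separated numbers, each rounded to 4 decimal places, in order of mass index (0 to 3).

Step 0: x=[8.0000 11.0000 20.0000 23.0000] v=[0.0000 0.0000 0.0000 0.0000]
Step 1: x=[7.8000 11.1200 19.7600 23.1200] v=[-1.0000 0.6000 -1.2000 0.6000]
Step 2: x=[7.4208 11.3464 19.3088 23.3456] v=[-1.8960 1.1320 -2.2560 1.1280]
Step 3: x=[6.9018 11.6535 18.7006 23.6497] v=[-2.5950 1.5357 -3.0411 1.5206]
Step 4: x=[6.2968 12.0065 18.0085 23.9959] v=[-3.0250 1.7652 -3.4607 1.7308]
Step 5: x=[5.6683 12.3654 17.3158 24.3426] v=[-3.1424 1.7944 -3.4636 1.7333]
Step 6: x=[5.0810 12.6893 16.7061 24.6482] v=[-2.9366 1.6197 -3.0483 1.5279]

Answer: 5.0810 12.6893 16.7061 24.6482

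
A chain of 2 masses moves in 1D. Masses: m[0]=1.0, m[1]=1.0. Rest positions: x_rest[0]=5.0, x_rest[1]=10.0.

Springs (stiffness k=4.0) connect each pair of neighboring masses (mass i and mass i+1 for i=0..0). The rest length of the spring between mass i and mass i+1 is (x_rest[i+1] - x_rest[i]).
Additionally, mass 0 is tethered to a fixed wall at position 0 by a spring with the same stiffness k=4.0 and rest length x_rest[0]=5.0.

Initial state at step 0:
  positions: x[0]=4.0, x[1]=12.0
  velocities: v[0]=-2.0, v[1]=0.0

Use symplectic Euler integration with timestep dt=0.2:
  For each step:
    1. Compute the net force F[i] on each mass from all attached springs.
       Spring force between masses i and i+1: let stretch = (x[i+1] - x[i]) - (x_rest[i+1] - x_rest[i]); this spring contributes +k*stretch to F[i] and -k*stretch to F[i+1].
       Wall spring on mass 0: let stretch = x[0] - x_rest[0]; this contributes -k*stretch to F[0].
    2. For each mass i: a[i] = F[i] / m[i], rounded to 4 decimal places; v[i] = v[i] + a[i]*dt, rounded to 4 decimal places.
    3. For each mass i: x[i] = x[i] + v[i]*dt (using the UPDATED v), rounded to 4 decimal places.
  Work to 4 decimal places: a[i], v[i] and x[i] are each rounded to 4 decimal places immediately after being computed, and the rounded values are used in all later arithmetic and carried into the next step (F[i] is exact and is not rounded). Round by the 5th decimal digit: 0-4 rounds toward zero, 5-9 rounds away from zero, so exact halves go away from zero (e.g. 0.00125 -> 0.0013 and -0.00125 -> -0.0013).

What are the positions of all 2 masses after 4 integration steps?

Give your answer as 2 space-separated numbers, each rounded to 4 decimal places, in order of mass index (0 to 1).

Step 0: x=[4.0000 12.0000] v=[-2.0000 0.0000]
Step 1: x=[4.2400 11.5200] v=[1.2000 -2.4000]
Step 2: x=[4.9664 10.6752] v=[3.6320 -4.2240]
Step 3: x=[5.8116 9.7170] v=[4.2259 -4.7910]
Step 4: x=[6.3518 8.9339] v=[2.7009 -3.9153]

Answer: 6.3518 8.9339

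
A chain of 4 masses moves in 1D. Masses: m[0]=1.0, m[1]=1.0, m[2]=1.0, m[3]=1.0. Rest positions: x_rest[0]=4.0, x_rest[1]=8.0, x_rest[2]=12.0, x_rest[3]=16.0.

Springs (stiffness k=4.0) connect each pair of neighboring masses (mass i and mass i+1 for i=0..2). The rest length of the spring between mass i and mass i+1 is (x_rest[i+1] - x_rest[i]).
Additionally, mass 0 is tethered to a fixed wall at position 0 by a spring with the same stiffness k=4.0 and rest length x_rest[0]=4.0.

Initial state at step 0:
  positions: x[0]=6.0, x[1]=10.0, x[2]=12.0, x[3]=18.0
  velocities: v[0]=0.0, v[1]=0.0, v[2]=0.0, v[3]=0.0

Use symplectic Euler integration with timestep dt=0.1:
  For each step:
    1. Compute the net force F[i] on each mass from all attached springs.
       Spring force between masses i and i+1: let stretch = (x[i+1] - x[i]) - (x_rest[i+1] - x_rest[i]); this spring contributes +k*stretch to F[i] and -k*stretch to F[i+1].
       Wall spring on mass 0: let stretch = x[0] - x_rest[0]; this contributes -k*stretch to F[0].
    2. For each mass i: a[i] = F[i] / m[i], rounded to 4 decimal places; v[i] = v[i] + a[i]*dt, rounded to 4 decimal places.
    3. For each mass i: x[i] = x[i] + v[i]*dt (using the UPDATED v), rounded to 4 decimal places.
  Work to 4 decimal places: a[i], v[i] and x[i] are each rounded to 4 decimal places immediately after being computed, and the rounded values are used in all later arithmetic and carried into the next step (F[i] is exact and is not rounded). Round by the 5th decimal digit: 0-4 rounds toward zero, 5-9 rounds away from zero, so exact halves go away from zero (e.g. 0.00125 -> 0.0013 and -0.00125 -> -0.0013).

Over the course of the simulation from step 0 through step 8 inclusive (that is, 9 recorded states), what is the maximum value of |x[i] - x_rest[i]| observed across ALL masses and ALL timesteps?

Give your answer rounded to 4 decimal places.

Step 0: x=[6.0000 10.0000 12.0000 18.0000] v=[0.0000 0.0000 0.0000 0.0000]
Step 1: x=[5.9200 9.9200 12.1600 17.9200] v=[-0.8000 -0.8000 1.6000 -0.8000]
Step 2: x=[5.7632 9.7696 12.4608 17.7696] v=[-1.5680 -1.5040 3.0080 -1.5040]
Step 3: x=[5.5361 9.5666 12.8663 17.5669] v=[-2.2707 -2.0301 4.0550 -2.0275]
Step 4: x=[5.2488 9.3344 13.3278 17.3361] v=[-2.8729 -2.3224 4.6154 -2.3077]
Step 5: x=[4.9150 9.0985 13.7899 17.1050] v=[-3.3382 -2.3593 4.6214 -2.3110]
Step 6: x=[4.5519 8.8829 14.1970 16.9013] v=[-3.6308 -2.1561 4.0709 -2.0370]
Step 7: x=[4.1800 8.7066 14.4997 16.7494] v=[-3.7192 -1.7629 3.0270 -1.5187]
Step 8: x=[3.8219 8.5810 14.6607 16.6675] v=[-3.5806 -1.2563 1.6096 -0.8186]
Max displacement = 2.6607

Answer: 2.6607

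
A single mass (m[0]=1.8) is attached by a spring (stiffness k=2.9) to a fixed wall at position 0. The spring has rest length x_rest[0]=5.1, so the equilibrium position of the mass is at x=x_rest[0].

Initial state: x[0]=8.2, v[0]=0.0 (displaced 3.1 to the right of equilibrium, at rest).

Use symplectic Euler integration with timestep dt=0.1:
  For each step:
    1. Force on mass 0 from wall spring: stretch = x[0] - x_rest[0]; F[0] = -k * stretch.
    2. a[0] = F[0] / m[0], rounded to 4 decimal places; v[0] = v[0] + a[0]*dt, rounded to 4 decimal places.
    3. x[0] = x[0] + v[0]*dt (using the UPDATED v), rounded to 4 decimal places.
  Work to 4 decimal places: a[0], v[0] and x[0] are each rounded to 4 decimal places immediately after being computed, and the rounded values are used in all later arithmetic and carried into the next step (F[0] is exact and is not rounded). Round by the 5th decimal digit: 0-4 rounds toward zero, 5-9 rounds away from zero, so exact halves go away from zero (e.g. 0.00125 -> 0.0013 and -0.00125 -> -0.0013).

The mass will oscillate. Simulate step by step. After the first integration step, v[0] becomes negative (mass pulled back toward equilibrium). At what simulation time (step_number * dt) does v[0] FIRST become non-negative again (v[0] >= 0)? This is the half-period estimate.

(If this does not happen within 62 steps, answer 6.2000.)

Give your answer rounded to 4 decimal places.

Answer: 2.5000

Derivation:
Step 0: x=[8.2000] v=[0.0000]
Step 1: x=[8.1501] v=[-0.4994]
Step 2: x=[8.0510] v=[-0.9908]
Step 3: x=[7.9044] v=[-1.4662]
Step 4: x=[7.7126] v=[-1.9180]
Step 5: x=[7.4787] v=[-2.3389]
Step 6: x=[7.2065] v=[-2.7221]
Step 7: x=[6.9004] v=[-3.0615]
Step 8: x=[6.5652] v=[-3.3516]
Step 9: x=[6.2064] v=[-3.5877]
Step 10: x=[5.8298] v=[-3.7660]
Step 11: x=[5.4414] v=[-3.8836]
Step 12: x=[5.0475] v=[-3.9386]
Step 13: x=[4.6545] v=[-3.9301]
Step 14: x=[4.2687] v=[-3.8583]
Step 15: x=[3.8963] v=[-3.7244]
Step 16: x=[3.5433] v=[-3.5305]
Step 17: x=[3.2153] v=[-3.2797]
Step 18: x=[2.9177] v=[-2.9761]
Step 19: x=[2.6553] v=[-2.6245]
Step 20: x=[2.4322] v=[-2.2306]
Step 21: x=[2.2521] v=[-1.8008]
Step 22: x=[2.1179] v=[-1.3420]
Step 23: x=[2.0317] v=[-0.8616]
Step 24: x=[1.9950] v=[-0.3673]
Step 25: x=[2.0083] v=[0.1330]
First v>=0 after going negative at step 25, time=2.5000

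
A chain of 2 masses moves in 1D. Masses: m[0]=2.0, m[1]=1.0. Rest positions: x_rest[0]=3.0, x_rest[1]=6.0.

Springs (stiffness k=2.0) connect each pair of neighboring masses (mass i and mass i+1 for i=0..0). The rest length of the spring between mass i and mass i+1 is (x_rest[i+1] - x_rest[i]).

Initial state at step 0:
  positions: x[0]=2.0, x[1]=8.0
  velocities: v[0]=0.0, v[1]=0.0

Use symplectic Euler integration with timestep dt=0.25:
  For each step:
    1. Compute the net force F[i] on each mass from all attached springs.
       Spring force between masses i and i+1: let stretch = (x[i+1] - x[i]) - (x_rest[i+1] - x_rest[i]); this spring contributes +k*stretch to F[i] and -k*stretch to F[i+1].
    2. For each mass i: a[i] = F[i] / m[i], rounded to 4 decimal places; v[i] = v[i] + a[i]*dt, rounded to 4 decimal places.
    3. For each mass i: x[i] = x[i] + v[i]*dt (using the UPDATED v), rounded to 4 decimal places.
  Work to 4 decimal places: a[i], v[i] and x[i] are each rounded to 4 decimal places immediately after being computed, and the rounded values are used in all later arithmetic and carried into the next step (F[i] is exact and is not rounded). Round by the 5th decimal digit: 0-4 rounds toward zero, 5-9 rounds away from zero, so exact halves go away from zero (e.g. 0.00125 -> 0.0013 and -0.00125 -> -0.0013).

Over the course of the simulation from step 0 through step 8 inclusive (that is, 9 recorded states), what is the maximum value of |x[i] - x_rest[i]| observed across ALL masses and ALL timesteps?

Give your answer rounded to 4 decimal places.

Answer: 2.0307

Derivation:
Step 0: x=[2.0000 8.0000] v=[0.0000 0.0000]
Step 1: x=[2.1875 7.6250] v=[0.7500 -1.5000]
Step 2: x=[2.5274 6.9453] v=[1.3594 -2.7188]
Step 3: x=[2.9559 6.0884] v=[1.7139 -3.4278]
Step 4: x=[3.3927 5.2149] v=[1.7470 -3.4941]
Step 5: x=[3.7559 4.4886] v=[1.4526 -2.9052]
Step 6: x=[3.9774 4.0457] v=[0.8858 -1.7716]
Step 7: x=[4.0156 3.9693] v=[0.1529 -0.3058]
Step 8: x=[3.8634 4.2737] v=[-0.6087 1.2174]
Max displacement = 2.0307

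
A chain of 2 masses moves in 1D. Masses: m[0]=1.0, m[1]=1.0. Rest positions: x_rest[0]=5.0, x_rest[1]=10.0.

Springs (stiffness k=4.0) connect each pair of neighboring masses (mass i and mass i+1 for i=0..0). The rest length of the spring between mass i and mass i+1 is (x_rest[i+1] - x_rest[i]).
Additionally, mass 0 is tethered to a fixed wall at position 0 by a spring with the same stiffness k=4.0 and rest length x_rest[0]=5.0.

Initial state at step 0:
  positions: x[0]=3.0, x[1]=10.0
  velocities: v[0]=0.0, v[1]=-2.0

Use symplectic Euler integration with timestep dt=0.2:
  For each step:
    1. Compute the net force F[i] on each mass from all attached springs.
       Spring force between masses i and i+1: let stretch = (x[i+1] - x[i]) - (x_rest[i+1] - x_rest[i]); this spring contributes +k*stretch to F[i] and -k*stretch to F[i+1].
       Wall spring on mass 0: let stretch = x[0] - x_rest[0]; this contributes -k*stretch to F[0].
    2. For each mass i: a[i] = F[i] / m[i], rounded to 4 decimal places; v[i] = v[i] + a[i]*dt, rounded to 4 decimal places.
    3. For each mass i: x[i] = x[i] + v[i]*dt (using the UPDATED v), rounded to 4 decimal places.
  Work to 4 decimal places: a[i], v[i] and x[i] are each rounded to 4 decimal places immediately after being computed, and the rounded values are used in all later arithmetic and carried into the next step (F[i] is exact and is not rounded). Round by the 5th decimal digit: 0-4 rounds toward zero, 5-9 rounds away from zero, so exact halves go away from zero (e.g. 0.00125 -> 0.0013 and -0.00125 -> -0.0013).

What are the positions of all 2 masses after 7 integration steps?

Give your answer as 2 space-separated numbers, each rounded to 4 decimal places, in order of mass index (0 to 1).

Step 0: x=[3.0000 10.0000] v=[0.0000 -2.0000]
Step 1: x=[3.6400 9.2800] v=[3.2000 -3.6000]
Step 2: x=[4.6000 8.4576] v=[4.8000 -4.1120]
Step 3: x=[5.4412 7.8180] v=[4.2061 -3.1981]
Step 4: x=[5.7921 7.5981] v=[1.7546 -1.0995]
Step 5: x=[5.5052 7.8892] v=[-1.4343 1.4557]
Step 6: x=[4.7189 8.5989] v=[-3.9313 3.5485]
Step 7: x=[3.7984 9.4878] v=[-4.6024 4.4445]

Answer: 3.7984 9.4878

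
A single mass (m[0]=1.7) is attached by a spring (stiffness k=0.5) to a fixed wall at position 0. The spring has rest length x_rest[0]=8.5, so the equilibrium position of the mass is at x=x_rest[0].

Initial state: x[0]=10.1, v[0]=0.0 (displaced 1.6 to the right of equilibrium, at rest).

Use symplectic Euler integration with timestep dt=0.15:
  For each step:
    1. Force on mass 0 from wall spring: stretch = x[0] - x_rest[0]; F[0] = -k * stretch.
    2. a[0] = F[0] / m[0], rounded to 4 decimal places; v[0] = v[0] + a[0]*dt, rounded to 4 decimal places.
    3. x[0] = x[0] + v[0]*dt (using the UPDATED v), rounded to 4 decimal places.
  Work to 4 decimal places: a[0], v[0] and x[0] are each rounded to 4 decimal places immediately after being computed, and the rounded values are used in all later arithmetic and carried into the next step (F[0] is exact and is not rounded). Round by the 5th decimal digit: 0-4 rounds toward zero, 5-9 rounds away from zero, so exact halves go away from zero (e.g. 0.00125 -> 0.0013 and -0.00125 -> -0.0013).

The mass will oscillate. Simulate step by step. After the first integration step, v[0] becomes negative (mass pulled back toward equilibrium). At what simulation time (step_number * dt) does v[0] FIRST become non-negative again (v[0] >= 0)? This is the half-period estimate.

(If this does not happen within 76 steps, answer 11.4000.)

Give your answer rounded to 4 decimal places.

Answer: 5.8500

Derivation:
Step 0: x=[10.1000] v=[0.0000]
Step 1: x=[10.0894] v=[-0.0706]
Step 2: x=[10.0683] v=[-0.1407]
Step 3: x=[10.0368] v=[-0.2099]
Step 4: x=[9.9951] v=[-0.2777]
Step 5: x=[9.9435] v=[-0.3437]
Step 6: x=[9.8824] v=[-0.4074]
Step 7: x=[9.8121] v=[-0.4684]
Step 8: x=[9.7332] v=[-0.5263]
Step 9: x=[9.6461] v=[-0.5807]
Step 10: x=[9.5514] v=[-0.6313]
Step 11: x=[9.4497] v=[-0.6777]
Step 12: x=[9.3418] v=[-0.7196]
Step 13: x=[9.2283] v=[-0.7567]
Step 14: x=[9.1100] v=[-0.7888]
Step 15: x=[8.9876] v=[-0.8157]
Step 16: x=[8.8620] v=[-0.8372]
Step 17: x=[8.7340] v=[-0.8532]
Step 18: x=[8.6045] v=[-0.8635]
Step 19: x=[8.4743] v=[-0.8681]
Step 20: x=[8.3443] v=[-0.8670]
Step 21: x=[8.2153] v=[-0.8601]
Step 22: x=[8.0882] v=[-0.8475]
Step 23: x=[7.9638] v=[-0.8293]
Step 24: x=[7.8430] v=[-0.8056]
Step 25: x=[7.7265] v=[-0.7766]
Step 26: x=[7.6151] v=[-0.7425]
Step 27: x=[7.5096] v=[-0.7035]
Step 28: x=[7.4106] v=[-0.6598]
Step 29: x=[7.3188] v=[-0.6117]
Step 30: x=[7.2349] v=[-0.5596]
Step 31: x=[7.1593] v=[-0.5038]
Step 32: x=[7.0926] v=[-0.4447]
Step 33: x=[7.0352] v=[-0.3826]
Step 34: x=[6.9875] v=[-0.3180]
Step 35: x=[6.9498] v=[-0.2513]
Step 36: x=[6.9224] v=[-0.1829]
Step 37: x=[6.9054] v=[-0.1133]
Step 38: x=[6.8990] v=[-0.0430]
Step 39: x=[6.9031] v=[0.0276]
First v>=0 after going negative at step 39, time=5.8500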